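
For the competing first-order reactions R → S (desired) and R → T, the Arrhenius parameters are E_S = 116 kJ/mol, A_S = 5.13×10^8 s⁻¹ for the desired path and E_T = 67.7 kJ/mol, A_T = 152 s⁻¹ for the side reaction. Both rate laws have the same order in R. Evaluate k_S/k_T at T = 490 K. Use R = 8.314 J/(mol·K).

Since both paths have the same order in R, the concentration cancels and S_{S/T} = k_S/k_T = (A_S/A_T)·exp[(E_T−E_S)/(RT)].
(E_T−E_S)/(RT) = (67.7−116)×10³/(8.314×490) = -48300/4074 = -11.86.
k_S/k_T = (5.13×10^8/152)·exp(-11.86) = 3.375×10^6 × 7.095×10^-6 = 23.9.

23.9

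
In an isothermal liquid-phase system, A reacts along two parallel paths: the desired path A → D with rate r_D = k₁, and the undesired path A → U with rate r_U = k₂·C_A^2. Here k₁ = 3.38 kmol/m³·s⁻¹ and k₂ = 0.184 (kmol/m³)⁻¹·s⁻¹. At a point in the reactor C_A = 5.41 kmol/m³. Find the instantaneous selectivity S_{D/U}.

S_{D/U} = r_D/r_U = (k₁)/(k₂·C_A^2) = (k₁/k₂)·C_A^-2.
= (3.38) / (0.184×5.410^2) = 3.380/5.385 = 0.628.

0.628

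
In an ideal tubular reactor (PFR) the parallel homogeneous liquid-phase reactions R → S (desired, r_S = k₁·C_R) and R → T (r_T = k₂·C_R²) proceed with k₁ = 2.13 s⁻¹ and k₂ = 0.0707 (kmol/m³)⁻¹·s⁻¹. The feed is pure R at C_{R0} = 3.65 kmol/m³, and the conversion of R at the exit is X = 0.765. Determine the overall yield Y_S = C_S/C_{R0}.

0.712

C_R = C_{R0}(1−X) = 0.8577 kmol/m³.
Along a PFR/batch, dC_S/dC_R = −r_S/(r_S+r_T) = −k₁/(k₁+k₂·C_R).
Integrating from C_{R0} to C_R: C_S = (2.13/0.0707)·ln[(2.13+0.0707·3.65)/(2.13+0.0707·0.858)] = 30.13·ln(2.388/2.191) = 2.600 kmol/m³.
Y_S = C_S/C_{R0} = 2.600/3.65 = 0.712.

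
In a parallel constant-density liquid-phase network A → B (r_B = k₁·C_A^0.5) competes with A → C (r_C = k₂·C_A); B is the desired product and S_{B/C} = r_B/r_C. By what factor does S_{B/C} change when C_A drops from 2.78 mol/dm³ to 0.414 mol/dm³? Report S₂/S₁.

2.59

S_{B/C} = (k₁/k₂)·C_A^-0.5, so S₂/S₁ = (C_{A,2}/C_{A,1})^-0.5.
= (0.414/2.78)^(-0.5) = (0.1489)^(-0.5) = 2.59.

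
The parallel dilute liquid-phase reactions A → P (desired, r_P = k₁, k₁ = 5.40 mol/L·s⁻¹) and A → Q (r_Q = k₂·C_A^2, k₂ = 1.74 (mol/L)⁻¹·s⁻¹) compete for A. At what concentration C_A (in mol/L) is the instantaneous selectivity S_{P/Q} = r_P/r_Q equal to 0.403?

2.78 mol/L

S_{P/Q} = (k₁/k₂)·C_A^-2 ⇒ C_A = (S·k₂/k₁)^(-0.5).
= (0.403×1.74/5.40)^(-0.5) = (0.1299)^(-0.5) = 2.78 mol/L.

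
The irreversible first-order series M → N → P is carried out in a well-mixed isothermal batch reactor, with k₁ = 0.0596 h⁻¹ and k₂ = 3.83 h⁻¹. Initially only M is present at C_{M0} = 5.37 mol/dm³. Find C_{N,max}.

0.0782 mol/dm³

At the optimum, C_{N,max}/C_{M0} = (k₁/k₂)^[k₂/(k₂−k₁)].
= (0.0596/3.83)^(3.83/(3.83−0.0596)) = (0.01556)^(1.016) = 0.01457.
C_{N,max} = 0.01457×5.37 = 0.0782 mol/dm³.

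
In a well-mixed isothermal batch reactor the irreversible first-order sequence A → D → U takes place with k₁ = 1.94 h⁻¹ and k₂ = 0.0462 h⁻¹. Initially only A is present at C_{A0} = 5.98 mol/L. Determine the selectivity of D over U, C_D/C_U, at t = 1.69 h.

17.0

The intermediate concentration in a first-order A→B→C sequence is C_D = k₁C_{A0}(e^(−k₁t) − e^(−k₂t))/(k₂−k₁).
e^(−k₁t) = e^(−1.94×1.69) = e^(−3.279) = 0.03768; e^(−k₂t) = e^(−0.07808) = 0.9249.
C_D = 1.94×5.98/(0.0462−1.94) × (0.03768−0.9249) = (-6.126)×(-0.8872) = 5.435 mol/L.
C_A = C_{A0}e^(−k₁t) = 0.2253 mol/L, so C_U = C_{A0}−C_A−C_D = 0.3197 mol/L; C_D/C_U = 17.0.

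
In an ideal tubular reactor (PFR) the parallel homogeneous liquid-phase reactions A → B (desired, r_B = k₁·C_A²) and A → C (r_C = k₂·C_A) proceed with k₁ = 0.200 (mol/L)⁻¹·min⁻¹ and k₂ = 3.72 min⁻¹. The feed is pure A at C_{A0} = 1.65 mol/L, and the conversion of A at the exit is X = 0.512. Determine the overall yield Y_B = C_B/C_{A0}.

C_A = C_{A0}(1−X) = 0.8052 mol/L.
Along a PFR/batch, dC_C/dC_A = −r_C/(r_B+r_C) = −k₂/(k₂+k₁·C_A).
Integrating from C_{A0} to C_A: C_C = (3.72/0.200)·ln[(3.72+0.200·1.65)/(3.72+0.200·0.805)] = 18.60·ln(4.050/3.881) = 0.7926 mol/L.
Then C_B = (C_{A0}−C_A) − C_C = 0.8448 − 0.7926 = 0.05218 mol/L.
Y_B = C_B/C_{A0} = 0.05218/1.65 = 0.0316.

0.0316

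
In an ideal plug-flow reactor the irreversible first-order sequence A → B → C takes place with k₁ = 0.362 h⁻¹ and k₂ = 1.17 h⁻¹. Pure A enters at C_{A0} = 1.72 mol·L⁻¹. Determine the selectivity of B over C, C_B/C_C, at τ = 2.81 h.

0.295

For first-order series with pure A initially, C_B(τ) = k₁C_{A0}/(k₂−k₁)·(e^(−k₁τ) − e^(−k₂τ)).
e^(−k₁τ) = e^(−0.362×2.81) = e^(−1.017) = 0.3616; e^(−k₂τ) = e^(−3.288) = 0.03734.
C_B = 0.362×1.72/(1.17−0.362) × (0.3616−0.03734) = 0.7706×0.3243 = 0.2499 mol·L⁻¹.
C_A = C_{A0}e^(−k₁τ) = 0.6219 mol·L⁻¹, so C_C = C_{A0}−C_A−C_B = 0.8482 mol·L⁻¹; C_B/C_C = 0.295.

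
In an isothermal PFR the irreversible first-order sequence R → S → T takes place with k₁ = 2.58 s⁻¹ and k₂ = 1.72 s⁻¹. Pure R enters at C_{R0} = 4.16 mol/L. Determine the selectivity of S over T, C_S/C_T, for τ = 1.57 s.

The intermediate concentration in a first-order A→B→C sequence is C_S = k₁C_{R0}(e^(−k₁τ) − e^(−k₂τ))/(k₂−k₁).
e^(−k₁τ) = e^(−2.58×1.57) = e^(−4.051) = 0.01741; e^(−k₂τ) = e^(−2.700) = 0.06718.
C_S = 2.58×4.16/(1.72−2.58) × (0.01741−0.06718) = (-12.48)×(-0.04977) = 0.6211 mol/L.
C_R = C_{R0}e^(−k₁τ) = 0.07243 mol/L, so C_T = C_{R0}−C_R−C_S = 3.466 mol/L; C_S/C_T = 0.179.

0.179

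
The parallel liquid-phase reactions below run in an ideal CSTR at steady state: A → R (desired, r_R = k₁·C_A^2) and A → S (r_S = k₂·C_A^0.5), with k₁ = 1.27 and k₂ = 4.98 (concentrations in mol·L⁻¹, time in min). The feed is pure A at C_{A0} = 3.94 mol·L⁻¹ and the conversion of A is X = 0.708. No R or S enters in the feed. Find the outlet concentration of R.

Exit C_A = C_{A0}(1−X) = 3.94×0.292 = 1.150 mol·L⁻¹.
In a CSTR the entire volume is at exit conditions, so r_R = 1.27×1.150^2 = 1.681 and r_S = 4.98×1.150^0.5 = 5.342.
Fraction of consumed A going to R: r_R/(r_R+r_S) = 0.2394.
C_R = 0.2394·C_{A0}·X = 0.2394×3.94×0.708 = 0.668 mol·L⁻¹.

0.668 mol·L⁻¹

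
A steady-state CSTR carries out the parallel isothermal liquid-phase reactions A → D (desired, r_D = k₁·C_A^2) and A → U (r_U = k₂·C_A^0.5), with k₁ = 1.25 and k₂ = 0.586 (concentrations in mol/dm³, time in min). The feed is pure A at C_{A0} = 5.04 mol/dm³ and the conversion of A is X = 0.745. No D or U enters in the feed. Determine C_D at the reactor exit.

Exit C_A = C_{A0}(1−X) = 5.04×0.255 = 1.285 mol/dm³.
Rates in a CSTR are evaluated at the outlet concentration: r_D = 1.25×1.285^2 = 2.065, r_U = 0.586×1.285^0.5 = 0.6643.
Fraction of consumed A going to D: r_D/(r_D+r_U) = 0.7566.
C_D = 0.7566·C_{A0}·X = 0.7566×5.04×0.745 = 2.84 mol/dm³.

2.84 mol/dm³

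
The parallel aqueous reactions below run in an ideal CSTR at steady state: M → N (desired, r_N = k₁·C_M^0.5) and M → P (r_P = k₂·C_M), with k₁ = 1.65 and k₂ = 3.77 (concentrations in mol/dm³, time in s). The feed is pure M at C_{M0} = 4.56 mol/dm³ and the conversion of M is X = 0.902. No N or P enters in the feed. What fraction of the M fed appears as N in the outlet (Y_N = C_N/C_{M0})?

0.357

Exit C_M = C_{M0}(1−X) = 4.56×0.0980 = 0.4469 mol/dm³.
Rates in a CSTR are evaluated at the outlet concentration: r_N = 1.65×0.4469^0.5 = 1.103, r_P = 3.77×0.4469 = 1.685.
Fraction of consumed M going to N: r_N/(r_N+r_P) = 0.3957.
C_N = 0.3957·C_{M0}·X = 0.3957×4.56×0.902 = 1.63 mol/dm³; Y_N = C_N/C_{M0} = 0.357.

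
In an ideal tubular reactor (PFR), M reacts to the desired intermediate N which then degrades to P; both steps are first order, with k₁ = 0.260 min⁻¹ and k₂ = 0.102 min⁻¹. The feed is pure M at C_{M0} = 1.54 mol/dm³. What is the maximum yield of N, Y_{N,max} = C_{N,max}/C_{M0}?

0.547

Evaluating C_N at τ_opt = ln(k₂/k₁)/(k₂−k₁) gives C_{N,max}/C_{M0} = (k₁/k₂)^[k₂/(k₂−k₁)].
= (0.260/0.102)^(0.102/(0.102−0.260)) = (2.549)^(-0.6456) = 0.5466.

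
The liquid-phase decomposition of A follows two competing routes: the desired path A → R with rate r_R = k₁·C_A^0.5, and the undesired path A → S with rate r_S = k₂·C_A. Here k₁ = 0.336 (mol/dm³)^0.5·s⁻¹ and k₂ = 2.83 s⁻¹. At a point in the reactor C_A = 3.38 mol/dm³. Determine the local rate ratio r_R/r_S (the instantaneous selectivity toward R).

0.0646

S_{R/S} = r_R/r_S = (k₁·C_A^0.5)/(k₂·C_A) = (k₁/k₂)·C_A^-0.5.
= (0.336×3.380^0.5) / (2.83×3.380) = 0.6177/9.565 = 0.0646.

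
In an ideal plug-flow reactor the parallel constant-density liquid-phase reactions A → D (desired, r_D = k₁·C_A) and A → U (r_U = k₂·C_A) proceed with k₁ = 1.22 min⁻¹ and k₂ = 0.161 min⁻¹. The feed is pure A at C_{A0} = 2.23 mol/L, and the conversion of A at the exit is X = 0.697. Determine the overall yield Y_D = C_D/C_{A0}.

C_A = C_{A0}(1−X) = 0.6757 mol/L.
Both paths are first order in A, so the instantaneous fraction to D is constant: dC_D/d(−C_A) = k₁/(k₁+k₂) = 0.8834.
C_D = 0.8834·(C_{A0}−C_A) = 0.8834×1.554 = 1.37 mol/L.
Y_D = C_D/C_{A0} = 1.373/2.23 = 0.616.

0.616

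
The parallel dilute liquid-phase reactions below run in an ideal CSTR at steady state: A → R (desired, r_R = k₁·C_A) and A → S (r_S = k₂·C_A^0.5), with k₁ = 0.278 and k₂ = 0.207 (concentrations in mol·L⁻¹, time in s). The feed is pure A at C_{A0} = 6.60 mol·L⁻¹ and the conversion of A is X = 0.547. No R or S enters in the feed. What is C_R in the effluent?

2.52 mol·L⁻¹

Exit C_A = C_{A0}(1−X) = 6.60×0.453 = 2.990 mol·L⁻¹.
Rates in a CSTR are evaluated at the outlet concentration: r_R = 0.278×2.990 = 0.8312, r_S = 0.207×2.990^0.5 = 0.3579.
Fraction of consumed A going to R: r_R/(r_R+r_S) = 0.6990.
C_R = 0.6990·C_{A0}·X = 0.6990×6.60×0.547 = 2.52 mol·L⁻¹.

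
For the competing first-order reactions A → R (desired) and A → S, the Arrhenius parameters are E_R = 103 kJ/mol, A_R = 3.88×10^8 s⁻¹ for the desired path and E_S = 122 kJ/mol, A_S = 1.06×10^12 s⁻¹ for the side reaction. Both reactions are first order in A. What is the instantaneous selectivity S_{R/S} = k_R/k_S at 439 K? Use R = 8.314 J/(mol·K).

k_R/k_S = (A_R/A_S)·exp[−(E_R−E_S)/(RT)] = (A_R/A_S)·exp[(E_S−E_R)/(RT)].
(E_S−E_R)/(RT) = (122−103)×10³/(8.314×439) = 19000/3650 = 5.206.
k_R/k_S = (3.88×10^8/1.06×10^12)·exp(5.206) = 3.660×10^-4 × 182.3 = 0.0667.
Since E_R < E_S, lowering the temperature improves selectivity toward R.

0.0667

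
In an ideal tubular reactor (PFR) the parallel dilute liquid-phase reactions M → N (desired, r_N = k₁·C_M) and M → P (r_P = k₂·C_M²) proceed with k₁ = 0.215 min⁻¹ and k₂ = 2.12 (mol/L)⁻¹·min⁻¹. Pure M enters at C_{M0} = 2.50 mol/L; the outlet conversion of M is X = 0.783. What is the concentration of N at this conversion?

0.142 mol/L

C_M = C_{M0}(1−X) = 0.5425 mol/L.
Along a PFR/batch, dC_N/dC_M = −r_N/(r_N+r_P) = −k₁/(k₁+k₂·C_M).
Integrating from C_{M0} to C_M: C_N = (0.215/2.12)·ln[(0.215+2.12·2.50)/(0.215+2.12·0.542)] = 0.1014·ln(5.515/1.365) = 0.1416 mol/L.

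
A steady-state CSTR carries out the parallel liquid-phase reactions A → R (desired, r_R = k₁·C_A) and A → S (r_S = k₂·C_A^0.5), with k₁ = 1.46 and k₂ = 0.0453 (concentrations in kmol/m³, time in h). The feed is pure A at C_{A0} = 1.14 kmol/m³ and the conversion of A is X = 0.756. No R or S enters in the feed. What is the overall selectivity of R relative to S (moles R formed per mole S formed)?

Exit C_A = C_{A0}(1−X) = 1.14×0.244 = 0.2782 kmol/m³.
In a CSTR the entire volume is at exit conditions, so r_R = 1.46×0.2782 = 0.4061 and r_S = 0.0453×0.2782^0.5 = 0.02389.
Overall selectivity = C_R/C_S = r_Rτ/(r_Sτ) = r_R/r_S = 17.0.

17.0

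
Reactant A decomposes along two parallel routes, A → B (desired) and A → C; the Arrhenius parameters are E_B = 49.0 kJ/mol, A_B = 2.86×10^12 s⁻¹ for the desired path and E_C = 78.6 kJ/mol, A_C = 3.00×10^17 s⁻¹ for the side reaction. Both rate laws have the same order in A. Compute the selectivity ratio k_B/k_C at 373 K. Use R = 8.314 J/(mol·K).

0.133

k_B/k_C = (A_B/A_C)·exp[−(E_B−E_C)/(RT)] = (A_B/A_C)·exp[(E_C−E_B)/(RT)].
(E_C−E_B)/(RT) = (78.6−49.0)×10³/(8.314×373) = 29600/3101 = 9.545.
k_B/k_C = (2.86×10^12/3.00×10^17)·exp(9.545) = 9.533×10^-6 × 13974 = 0.133.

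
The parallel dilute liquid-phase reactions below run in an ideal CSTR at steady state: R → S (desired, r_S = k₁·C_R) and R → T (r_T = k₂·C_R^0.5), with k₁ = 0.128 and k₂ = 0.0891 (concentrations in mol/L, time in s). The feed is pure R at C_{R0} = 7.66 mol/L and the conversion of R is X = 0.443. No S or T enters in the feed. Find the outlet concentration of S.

2.54 mol/L

Exit C_R = C_{R0}(1−X) = 7.66×0.557 = 4.267 mol/L.
In a CSTR the entire volume is at exit conditions, so r_S = 0.128×4.267 = 0.5461 and r_T = 0.0891×4.267^0.5 = 0.1840.
Fraction of consumed R going to S: r_S/(r_S+r_T) = 0.7479.
C_S = 0.7479·C_{R0}·X = 0.7479×7.66×0.443 = 2.54 mol/L.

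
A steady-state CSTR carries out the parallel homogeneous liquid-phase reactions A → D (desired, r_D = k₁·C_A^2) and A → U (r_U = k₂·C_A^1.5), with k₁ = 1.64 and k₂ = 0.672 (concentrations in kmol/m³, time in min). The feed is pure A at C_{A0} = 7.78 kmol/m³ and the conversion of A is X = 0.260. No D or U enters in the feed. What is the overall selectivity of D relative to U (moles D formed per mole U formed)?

5.86

Exit C_A = C_{A0}(1−X) = 7.78×0.740 = 5.757 kmol/m³.
A CSTR operates uniformly at the exit composition, giving r_D = 54.36 and r_U = 9.283 (each k·C_A^n at C_A = 5.757).
Overall selectivity = C_D/C_U = r_Dτ/(r_Uτ) = r_D/r_U = 5.86.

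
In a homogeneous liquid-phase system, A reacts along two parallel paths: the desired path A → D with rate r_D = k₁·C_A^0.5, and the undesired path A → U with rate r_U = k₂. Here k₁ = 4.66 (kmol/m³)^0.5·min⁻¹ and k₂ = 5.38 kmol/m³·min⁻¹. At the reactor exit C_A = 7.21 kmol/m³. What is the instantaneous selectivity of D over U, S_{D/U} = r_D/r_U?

2.33

S_{D/U} = r_D/r_U = (k₁·C_A^0.5)/(k₂) = (k₁/k₂)·C_A^0.5.
= (4.66×7.210^0.5) / (5.38) = 12.51/5.380 = 2.33.
Since the desired path is higher order in A, keeping C_A high (PFR or concentrated feed) favours D.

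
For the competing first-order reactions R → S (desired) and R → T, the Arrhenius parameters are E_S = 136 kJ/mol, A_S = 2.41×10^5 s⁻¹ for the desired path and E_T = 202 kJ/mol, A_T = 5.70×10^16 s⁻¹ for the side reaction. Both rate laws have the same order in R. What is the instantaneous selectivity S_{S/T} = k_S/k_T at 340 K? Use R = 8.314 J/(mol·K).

Since both paths have the same order in R, the concentration cancels and S_{S/T} = k_S/k_T = (A_S/A_T)·exp[(E_T−E_S)/(RT)].
(E_T−E_S)/(RT) = (202−136)×10³/(8.314×340) = 66000/2827 = 23.35.
k_S/k_T = (2.41×10^5/5.70×10^16)·exp(23.35) = 4.228×10^-12 × 1.380×10^10 = 0.0584.
Since E_S < E_T, lowering the temperature improves selectivity toward S.

0.0584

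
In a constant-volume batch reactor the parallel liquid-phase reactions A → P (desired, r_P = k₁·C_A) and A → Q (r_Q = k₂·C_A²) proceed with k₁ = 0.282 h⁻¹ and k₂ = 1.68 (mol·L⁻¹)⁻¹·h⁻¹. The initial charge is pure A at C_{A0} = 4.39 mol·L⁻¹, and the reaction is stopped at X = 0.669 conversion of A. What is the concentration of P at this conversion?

0.174 mol·L⁻¹

C_A = C_{A0}(1−X) = 1.453 mol·L⁻¹.
Along a PFR/batch, dC_P/dC_A = −r_P/(r_P+r_Q) = −k₁/(k₁+k₂·C_A).
Integrating from C_{A0} to C_A: C_P = (0.282/1.68)·ln[(0.282+1.68·4.39)/(0.282+1.68·1.45)] = 0.1679·ln(7.657/2.723) = 0.1735 mol·L⁻¹.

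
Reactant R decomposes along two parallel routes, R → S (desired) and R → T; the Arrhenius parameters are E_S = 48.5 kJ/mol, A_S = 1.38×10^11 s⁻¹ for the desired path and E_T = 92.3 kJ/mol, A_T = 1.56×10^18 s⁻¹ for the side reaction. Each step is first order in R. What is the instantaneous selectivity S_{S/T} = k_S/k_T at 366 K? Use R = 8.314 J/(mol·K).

With equal orders, S_{S/T} = k_S/k_T = (A_S/A_T)·exp[(E_T−E_S)/(RT)].
(E_T−E_S)/(RT) = (92.3−48.5)×10³/(8.314×366) = 43800/3043 = 14.39.
k_S/k_T = (1.38×10^11/1.56×10^18)·exp(14.39) = 8.846×10^-8 × 1.783×10^6 = 0.158.

0.158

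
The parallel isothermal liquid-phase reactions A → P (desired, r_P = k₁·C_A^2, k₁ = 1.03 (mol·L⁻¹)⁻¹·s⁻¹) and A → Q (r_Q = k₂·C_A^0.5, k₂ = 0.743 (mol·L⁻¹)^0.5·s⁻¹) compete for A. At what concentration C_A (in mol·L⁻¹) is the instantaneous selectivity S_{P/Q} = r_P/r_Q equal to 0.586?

S_{P/Q} = (k₁/k₂)·C_A^1.5 ⇒ C_A = (S·k₂/k₁)^(1/1.5).
= (0.586×0.743/1.03)^(0.6667) = (0.4227)^(0.6667) = 0.563 mol·L⁻¹.

0.563 mol·L⁻¹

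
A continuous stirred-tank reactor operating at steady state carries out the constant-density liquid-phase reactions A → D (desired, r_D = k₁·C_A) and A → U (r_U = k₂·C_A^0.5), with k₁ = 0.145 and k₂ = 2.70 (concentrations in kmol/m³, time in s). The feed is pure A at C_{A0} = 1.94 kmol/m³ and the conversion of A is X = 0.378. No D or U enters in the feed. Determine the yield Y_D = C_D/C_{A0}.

Exit C_A = C_{A0}(1−X) = 1.94×0.622 = 1.207 kmol/m³.
In a CSTR the entire volume is at exit conditions, so r_D = 0.145×1.207 = 0.1750 and r_U = 2.70×1.207^0.5 = 2.966.
Fraction of consumed A going to D: r_D/(r_D+r_U) = 0.05571.
C_D = 0.05571·C_{A0}·X = 0.05571×1.94×0.378 = 0.0409 kmol/m³; Y_D = C_D/C_{A0} = 0.0211.

0.0211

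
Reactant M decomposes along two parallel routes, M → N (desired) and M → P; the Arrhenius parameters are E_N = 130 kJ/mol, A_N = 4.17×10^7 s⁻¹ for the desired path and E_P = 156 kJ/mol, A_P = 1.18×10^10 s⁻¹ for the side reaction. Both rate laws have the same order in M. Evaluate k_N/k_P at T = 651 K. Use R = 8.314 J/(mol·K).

Since both paths have the same order in M, the concentration cancels and S_{N/P} = k_N/k_P = (A_N/A_P)·exp[(E_P−E_N)/(RT)].
(E_P−E_N)/(RT) = (156−130)×10³/(8.314×651) = 26000/5412 = 4.804.
k_N/k_P = (4.17×10^7/1.18×10^10)·exp(4.804) = 0.003534 × 122.0 = 0.431.
Since E_N < E_P, lowering the temperature improves selectivity toward N.

0.431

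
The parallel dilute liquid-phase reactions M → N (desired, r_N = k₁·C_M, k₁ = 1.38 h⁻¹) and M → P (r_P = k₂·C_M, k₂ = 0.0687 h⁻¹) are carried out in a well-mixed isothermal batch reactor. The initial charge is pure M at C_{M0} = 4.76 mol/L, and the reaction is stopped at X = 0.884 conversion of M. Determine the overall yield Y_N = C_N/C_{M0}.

C_M = C_{M0}(1−X) = 0.5522 mol/L.
Both paths are first order in M, so the instantaneous fraction to N is constant: dC_N/d(−C_M) = k₁/(k₁+k₂) = 0.9526.
C_N = 0.9526·(C_{M0}−C_M) = 0.9526×4.208 = 4.01 mol/L.
Y_N = C_N/C_{M0} = 4.008/4.76 = 0.842.

0.842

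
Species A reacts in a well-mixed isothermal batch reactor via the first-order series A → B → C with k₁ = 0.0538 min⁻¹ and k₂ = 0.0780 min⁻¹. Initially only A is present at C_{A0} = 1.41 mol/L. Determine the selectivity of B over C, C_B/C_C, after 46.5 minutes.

0.155

For first-order series with pure A initially, C_B(t) = k₁C_{A0}/(k₂−k₁)·(e^(−k₁t) − e^(−k₂t)).
e^(−k₁t) = e^(−0.0538×46.5) = e^(−2.502) = 0.08195; e^(−k₂t) = e^(−3.627) = 0.02660.
C_B = 0.0538×1.41/(0.0780−0.0538) × (0.08195−0.02660) = 3.135×0.05535 = 0.1735 mol/L.
C_A = C_{A0}e^(−k₁t) = 0.1155 mol/L, so C_C = C_{A0}−C_A−C_B = 1.121 mol/L; C_B/C_C = 0.155.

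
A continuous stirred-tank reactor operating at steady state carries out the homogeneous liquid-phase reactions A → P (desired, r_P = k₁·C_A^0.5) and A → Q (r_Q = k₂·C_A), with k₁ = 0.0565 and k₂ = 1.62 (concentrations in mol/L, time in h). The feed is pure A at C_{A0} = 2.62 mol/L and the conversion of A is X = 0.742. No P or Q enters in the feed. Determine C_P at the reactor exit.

0.0791 mol/L

Exit C_A = C_{A0}(1−X) = 2.62×0.258 = 0.6760 mol/L.
Rates in a CSTR are evaluated at the outlet concentration: r_P = 0.0565×0.6760^0.5 = 0.04645, r_Q = 1.62×0.6760 = 1.095.
Fraction of consumed A going to P: r_P/(r_P+r_Q) = 0.04069.
C_P = 0.04069·C_{A0}·X = 0.04069×2.62×0.742 = 0.0791 mol/L.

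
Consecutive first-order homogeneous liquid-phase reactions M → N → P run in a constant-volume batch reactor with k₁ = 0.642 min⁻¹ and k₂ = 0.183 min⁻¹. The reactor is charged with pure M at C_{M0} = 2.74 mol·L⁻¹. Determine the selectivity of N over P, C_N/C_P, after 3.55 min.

The intermediate concentration in a first-order A→B→C sequence is C_N = k₁C_{M0}(e^(−k₁t) − e^(−k₂t))/(k₂−k₁).
e^(−k₁t) = e^(−0.642×3.55) = e^(−2.279) = 0.1024; e^(−k₂t) = e^(−0.6496) = 0.5222.
C_N = 0.642×2.74/(0.183−0.642) × (0.1024−0.5222) = (-3.832)×(-0.4199) = 1.609 mol·L⁻¹.
C_M = C_{M0}e^(−k₁t) = 0.2805 mol·L⁻¹, so C_P = C_{M0}−C_M−C_N = 0.8504 mol·L⁻¹; C_N/C_P = 1.89.

1.89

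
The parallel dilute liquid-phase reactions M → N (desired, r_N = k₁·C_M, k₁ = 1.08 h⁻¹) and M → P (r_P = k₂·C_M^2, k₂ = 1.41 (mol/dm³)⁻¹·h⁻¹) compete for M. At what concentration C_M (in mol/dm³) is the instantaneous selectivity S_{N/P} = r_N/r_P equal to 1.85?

0.414 mol/dm³

S_{N/P} = (k₁/k₂)·C_M⁻¹ ⇒ C_M = (S·k₂/k₁)^(-1).
= (1.85×1.41/1.08)^(-1) = (2.415)^(-1) = 0.414 mol/dm³.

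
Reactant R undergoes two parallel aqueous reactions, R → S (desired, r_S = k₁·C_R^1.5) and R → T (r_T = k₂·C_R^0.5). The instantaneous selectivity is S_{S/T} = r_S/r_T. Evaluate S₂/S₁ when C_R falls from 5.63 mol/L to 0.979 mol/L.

S_{S/T} = (k₁/k₂)·C_R, so S₂/S₁ = (C_{R,2}/C_{R,1}).
= 0.979/5.63 = 0.174.
Selectivity toward S falls as C_R falls — high-concentration operation is favoured.

0.174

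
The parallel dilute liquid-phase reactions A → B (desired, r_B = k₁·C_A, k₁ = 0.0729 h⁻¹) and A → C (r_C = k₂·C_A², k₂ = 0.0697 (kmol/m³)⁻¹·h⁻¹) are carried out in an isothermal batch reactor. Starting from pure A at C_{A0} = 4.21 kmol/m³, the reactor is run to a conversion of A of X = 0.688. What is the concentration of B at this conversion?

0.838 kmol/m³

C_A = C_{A0}(1−X) = 1.314 kmol/m³.
Along a PFR/batch, dC_B/dC_A = −r_B/(r_B+r_C) = −k₁/(k₁+k₂·C_A).
Integrating from C_{A0} to C_A: C_B = (0.0729/0.0697)·ln[(0.0729+0.0697·4.21)/(0.0729+0.0697·1.31)] = 1.046·ln(0.3663/0.1645) = 0.8377 kmol/m³.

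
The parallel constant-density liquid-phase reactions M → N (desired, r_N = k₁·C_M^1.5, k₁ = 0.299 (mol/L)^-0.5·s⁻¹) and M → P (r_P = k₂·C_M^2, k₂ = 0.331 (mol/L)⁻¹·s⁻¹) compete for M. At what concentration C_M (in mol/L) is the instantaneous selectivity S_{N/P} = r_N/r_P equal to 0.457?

3.91 mol/L

S_{N/P} = (k₁/k₂)·C_M^-0.5 ⇒ C_M = (S·k₂/k₁)^(-2).
= (0.457×0.331/0.299)^(-2) = (0.5059)^(-2) = 3.91 mol/L.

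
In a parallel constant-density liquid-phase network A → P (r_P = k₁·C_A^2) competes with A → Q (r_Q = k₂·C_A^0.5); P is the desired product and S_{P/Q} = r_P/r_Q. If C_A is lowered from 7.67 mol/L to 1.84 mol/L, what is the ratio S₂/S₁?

0.117

S_{P/Q} = (k₁/k₂)·C_A^1.5, so S₂/S₁ = (C_{A,2}/C_{A,1})^1.5.
= (1.84/7.67)^1.5 = (0.2399)^1.5 = 0.117.
Selectivity toward P falls as C_A falls — high-concentration operation is favoured.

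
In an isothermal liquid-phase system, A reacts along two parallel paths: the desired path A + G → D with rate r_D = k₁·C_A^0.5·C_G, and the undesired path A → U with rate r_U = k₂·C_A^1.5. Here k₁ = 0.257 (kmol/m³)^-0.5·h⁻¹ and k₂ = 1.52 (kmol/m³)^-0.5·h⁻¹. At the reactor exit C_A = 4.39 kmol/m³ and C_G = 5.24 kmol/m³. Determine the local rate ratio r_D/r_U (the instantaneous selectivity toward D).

0.202

S_{D/U} = r_D/r_U = (k₁·C_A^0.5·C_G)/(k₂·C_A^1.5) = (k₁/k₂)·C_A⁻¹·C_G.
= (0.257×4.390^0.5×5.240) / (1.52×4.390^1.5) = 2.822/13.98 = 0.202.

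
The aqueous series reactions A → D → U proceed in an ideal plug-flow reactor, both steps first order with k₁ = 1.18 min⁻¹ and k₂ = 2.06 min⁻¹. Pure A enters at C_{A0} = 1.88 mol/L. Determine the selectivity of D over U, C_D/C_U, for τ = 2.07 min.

0.120

Solving the coupled first-order balances gives C_D(τ) = [k₁/(k₂−k₁)]·C_{A0}·(e^(−k₁τ) − e^(−k₂τ)).
e^(−k₁τ) = e^(−1.18×2.07) = e^(−2.443) = 0.08693; e^(−k₂τ) = e^(−4.264) = 0.01406.
C_D = 1.18×1.88/(2.06−1.18) × (0.08693−0.01406) = 2.521×0.07287 = 0.1837 mol/L.
C_A = C_{A0}e^(−k₁τ) = 0.1634 mol/L, so C_U = C_{A0}−C_A−C_D = 1.533 mol/L; C_D/C_U = 0.120.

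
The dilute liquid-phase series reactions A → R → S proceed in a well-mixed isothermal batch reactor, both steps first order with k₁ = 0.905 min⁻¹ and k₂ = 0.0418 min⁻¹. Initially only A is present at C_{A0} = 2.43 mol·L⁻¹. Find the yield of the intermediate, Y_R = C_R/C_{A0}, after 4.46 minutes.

0.852

The intermediate concentration in a first-order A→B→C sequence is C_R = k₁C_{A0}(e^(−k₁t) − e^(−k₂t))/(k₂−k₁).
e^(−k₁t) = e^(−0.905×4.46) = e^(−4.036) = 0.01766; e^(−k₂t) = e^(−0.1864) = 0.8299.
C_R = 0.905×2.43/(0.0418−0.905) × (0.01766−0.8299) = (-2.548)×(-0.8123) = 2.069 mol·L⁻¹.
Y_R = C_R/C_{A0} = 2.069/2.43 = 0.852.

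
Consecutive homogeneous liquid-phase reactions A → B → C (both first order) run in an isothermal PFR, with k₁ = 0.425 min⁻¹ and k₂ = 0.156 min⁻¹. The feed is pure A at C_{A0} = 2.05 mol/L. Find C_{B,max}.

1.15 mol/L

For a first-order series the maximum intermediate yield is C_{B,max}/C_{A0} = (k₁/k₂)^[k₂/(k₂−k₁)].
= (0.425/0.156)^(0.156/(0.156−0.425)) = (2.724)^(-0.5799) = 0.5592.
C_{B,max} = 0.5592×2.05 = 1.15 mol/L.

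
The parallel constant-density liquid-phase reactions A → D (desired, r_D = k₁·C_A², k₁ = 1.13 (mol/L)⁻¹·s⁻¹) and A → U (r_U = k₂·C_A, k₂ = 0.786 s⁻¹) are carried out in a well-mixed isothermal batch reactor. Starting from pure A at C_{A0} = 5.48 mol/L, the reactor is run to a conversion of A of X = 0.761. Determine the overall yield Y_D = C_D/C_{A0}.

C_A = C_{A0}(1−X) = 1.310 mol/L.
Along a PFR/batch, dC_U/dC_A = −r_U/(r_D+r_U) = −k₂/(k₂+k₁·C_A).
Integrating from C_{A0} to C_A: C_U = (0.786/1.13)·ln[(0.786+1.13·5.48)/(0.786+1.13·1.31)] = 0.6956·ln(6.978/2.266) = 0.7824 mol/L.
Then C_D = (C_{A0}−C_A) − C_U = 4.170 − 0.7824 = 3.388 mol/L.
Y_D = C_D/C_{A0} = 3.388/5.48 = 0.618.

0.618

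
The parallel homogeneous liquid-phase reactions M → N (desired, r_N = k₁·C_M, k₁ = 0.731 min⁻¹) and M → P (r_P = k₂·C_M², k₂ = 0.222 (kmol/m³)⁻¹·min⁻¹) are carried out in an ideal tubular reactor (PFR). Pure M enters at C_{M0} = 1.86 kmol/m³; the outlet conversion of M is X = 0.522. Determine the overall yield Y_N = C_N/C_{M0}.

C_M = C_{M0}(1−X) = 0.8891 kmol/m³.
Along a PFR/batch, dC_N/dC_M = −r_N/(r_N+r_P) = −k₁/(k₁+k₂·C_M).
Integrating from C_{M0} to C_M: C_N = (0.731/0.222)·ln[(0.731+0.222·1.86)/(0.731+0.222·0.889)] = 3.293·ln(1.144/0.9284) = 0.6875 kmol/m³.
Y_N = C_N/C_{M0} = 0.6875/1.86 = 0.370.

0.370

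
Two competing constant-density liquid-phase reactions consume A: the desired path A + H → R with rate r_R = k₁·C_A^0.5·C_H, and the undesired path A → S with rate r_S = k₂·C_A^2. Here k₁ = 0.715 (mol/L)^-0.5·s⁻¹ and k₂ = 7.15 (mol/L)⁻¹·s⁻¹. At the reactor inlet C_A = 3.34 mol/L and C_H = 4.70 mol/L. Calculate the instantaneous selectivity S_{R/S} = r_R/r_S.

S_{R/S} = r_R/r_S = (k₁·C_A^0.5·C_H)/(k₂·C_A^2) = (k₁/k₂)·C_A^-1.5·C_H.
= (0.715×3.340^0.5×4.700) / (7.15×3.340^2) = 6.142/79.76 = 0.0770.

0.0770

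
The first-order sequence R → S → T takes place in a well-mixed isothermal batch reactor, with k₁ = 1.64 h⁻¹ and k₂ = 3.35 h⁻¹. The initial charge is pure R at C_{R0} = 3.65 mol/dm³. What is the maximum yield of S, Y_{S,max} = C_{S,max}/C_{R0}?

For a first-order series the maximum intermediate yield is C_{S,max}/C_{R0} = (k₁/k₂)^[k₂/(k₂−k₁)].
= (1.64/3.35)^(3.35/(3.35−1.64)) = (0.4896)^(1.959) = 0.2468.

0.247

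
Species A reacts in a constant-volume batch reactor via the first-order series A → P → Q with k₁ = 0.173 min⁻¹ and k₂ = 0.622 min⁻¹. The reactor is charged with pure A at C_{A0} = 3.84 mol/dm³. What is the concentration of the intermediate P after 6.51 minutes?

0.454 mol/dm³

Solving the coupled first-order balances gives C_P(t) = [k₁/(k₂−k₁)]·C_{A0}·(e^(−k₁t) − e^(−k₂t)).
e^(−k₁t) = e^(−0.173×6.51) = e^(−1.126) = 0.3243; e^(−k₂t) = e^(−4.049) = 0.01744.
C_P = 0.173×3.84/(0.622−0.173) × (0.3243−0.01744) = 1.480×0.3068 = 0.4540 mol/dm³.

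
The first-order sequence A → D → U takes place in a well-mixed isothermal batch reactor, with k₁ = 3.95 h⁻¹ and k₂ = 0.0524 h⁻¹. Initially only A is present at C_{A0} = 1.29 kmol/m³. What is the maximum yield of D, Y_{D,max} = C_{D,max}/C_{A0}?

0.944

Evaluating C_D at t_opt = ln(k₂/k₁)/(k₂−k₁) gives C_{D,max}/C_{A0} = (k₁/k₂)^[k₂/(k₂−k₁)].
= (3.95/0.0524)^(0.0524/(0.0524−3.95)) = (75.38)^(-0.01344) = 0.9435.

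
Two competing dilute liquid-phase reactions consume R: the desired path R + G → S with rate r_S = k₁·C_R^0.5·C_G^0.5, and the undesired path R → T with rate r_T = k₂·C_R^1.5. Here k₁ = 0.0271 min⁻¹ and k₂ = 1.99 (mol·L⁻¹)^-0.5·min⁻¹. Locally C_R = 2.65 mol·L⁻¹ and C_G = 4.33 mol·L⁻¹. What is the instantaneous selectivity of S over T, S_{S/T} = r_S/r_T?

S_{S/T} = r_S/r_T = (k₁·C_R^0.5·C_G^0.5)/(k₂·C_R^1.5) = (k₁/k₂)·C_R⁻¹·C_G^0.5.
= (0.0271×2.650^0.5×4.330^0.5) / (1.99×2.650^1.5) = 0.09180/8.585 = 0.0107.
The undesired path is higher order in R, so low C_R (CSTR or dilute feed) favours S.

0.0107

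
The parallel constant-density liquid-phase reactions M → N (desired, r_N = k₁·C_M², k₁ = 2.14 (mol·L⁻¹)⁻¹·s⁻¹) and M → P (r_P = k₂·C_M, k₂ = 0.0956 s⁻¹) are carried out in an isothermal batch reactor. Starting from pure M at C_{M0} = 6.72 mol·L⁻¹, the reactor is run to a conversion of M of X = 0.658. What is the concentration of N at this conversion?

4.37 mol·L⁻¹

C_M = C_{M0}(1−X) = 2.298 mol·L⁻¹.
Along a PFR/batch, dC_P/dC_M = −r_P/(r_N+r_P) = −k₂/(k₂+k₁·C_M).
Integrating from C_{M0} to C_M: C_P = (0.0956/2.14)·ln[(0.0956+2.14·6.72)/(0.0956+2.14·2.30)] = 0.04467·ln(14.48/5.014) = 0.04737 mol·L⁻¹.
Then C_N = (C_{M0}−C_M) − C_P = 4.422 − 0.04737 = 4.374 mol·L⁻¹.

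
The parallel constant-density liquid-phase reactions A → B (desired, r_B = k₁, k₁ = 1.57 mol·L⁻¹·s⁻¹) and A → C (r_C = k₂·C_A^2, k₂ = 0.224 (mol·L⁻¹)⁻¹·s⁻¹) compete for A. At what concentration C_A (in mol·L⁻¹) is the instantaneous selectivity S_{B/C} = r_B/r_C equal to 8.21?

0.924 mol·L⁻¹

S_{B/C} = (k₁/k₂)·C_A^-2 ⇒ C_A = (S·k₂/k₁)^(-0.5).
= (8.21×0.224/1.57)^(-0.5) = (1.171)^(-0.5) = 0.924 mol·L⁻¹.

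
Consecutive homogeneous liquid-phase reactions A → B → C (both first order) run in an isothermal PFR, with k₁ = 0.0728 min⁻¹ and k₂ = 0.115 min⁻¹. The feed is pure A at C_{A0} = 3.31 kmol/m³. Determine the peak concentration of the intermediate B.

0.952 kmol/m³

Evaluating C_B at τ_opt = ln(k₂/k₁)/(k₂−k₁) gives C_{B,max}/C_{A0} = (k₁/k₂)^[k₂/(k₂−k₁)].
= (0.0728/0.115)^(0.115/(0.115−0.0728)) = (0.6330)^(2.725) = 0.2877.
C_{B,max} = 0.2877×3.31 = 0.952 kmol/m³.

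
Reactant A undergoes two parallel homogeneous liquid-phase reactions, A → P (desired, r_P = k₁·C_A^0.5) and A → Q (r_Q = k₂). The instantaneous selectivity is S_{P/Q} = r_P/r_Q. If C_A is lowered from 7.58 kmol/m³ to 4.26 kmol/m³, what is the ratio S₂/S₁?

0.750

S_{P/Q} = (k₁/k₂)·C_A^0.5, so S₂/S₁ = (C_{A,2}/C_{A,1})^0.5.
= (4.26/7.58)^0.5 = (0.5620)^0.5 = 0.750.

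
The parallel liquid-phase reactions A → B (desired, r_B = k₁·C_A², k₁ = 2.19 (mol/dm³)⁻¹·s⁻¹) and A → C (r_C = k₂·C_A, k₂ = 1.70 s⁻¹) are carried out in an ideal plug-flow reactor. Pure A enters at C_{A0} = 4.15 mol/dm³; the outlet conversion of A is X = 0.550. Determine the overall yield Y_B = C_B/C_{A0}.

C_A = C_{A0}(1−X) = 1.867 mol/dm³.
Along a PFR/batch, dC_C/dC_A = −r_C/(r_B+r_C) = −k₂/(k₂+k₁·C_A).
Integrating from C_{A0} to C_A: C_C = (1.70/2.19)·ln[(1.70+2.19·4.15)/(1.70+2.19·1.87)] = 0.7763·ln(10.79/5.790) = 0.4831 mol/dm³.
Then C_B = (C_{A0}−C_A) − C_C = 2.283 − 0.4831 = 1.799 mol/dm³.
Y_B = C_B/C_{A0} = 1.799/4.15 = 0.434.

0.434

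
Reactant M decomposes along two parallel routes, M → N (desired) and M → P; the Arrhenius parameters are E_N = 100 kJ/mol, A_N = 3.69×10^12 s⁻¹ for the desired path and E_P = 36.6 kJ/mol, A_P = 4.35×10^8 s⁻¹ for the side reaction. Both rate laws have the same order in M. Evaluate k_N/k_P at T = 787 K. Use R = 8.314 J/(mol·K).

k_N/k_P = (A_N/A_P)·exp[−(E_N−E_P)/(RT)] = (A_N/A_P)·exp[(E_P−E_N)/(RT)].
(E_P−E_N)/(RT) = (36.6−100)×10³/(8.314×787) = -63400/6543 = -9.690.
k_N/k_P = (3.69×10^12/4.35×10^8)·exp(-9.690) = 8483 × 6.193×10^-5 = 0.525.
Since E_N > E_P, raising the temperature improves selectivity toward N.

0.525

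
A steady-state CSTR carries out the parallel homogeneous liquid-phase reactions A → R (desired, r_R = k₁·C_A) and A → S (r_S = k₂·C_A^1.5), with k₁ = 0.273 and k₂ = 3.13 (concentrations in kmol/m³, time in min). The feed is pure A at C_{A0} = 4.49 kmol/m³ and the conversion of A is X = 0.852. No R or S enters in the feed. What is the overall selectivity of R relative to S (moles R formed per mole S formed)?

0.107

Exit C_A = C_{A0}(1−X) = 4.49×0.148 = 0.6645 kmol/m³.
In a CSTR the entire volume is at exit conditions, so r_R = 0.273×0.6645 = 0.1814 and r_S = 3.13×0.6645^1.5 = 1.696.
Overall selectivity = C_R/C_S = r_Rτ/(r_Sτ) = r_R/r_S = 0.107.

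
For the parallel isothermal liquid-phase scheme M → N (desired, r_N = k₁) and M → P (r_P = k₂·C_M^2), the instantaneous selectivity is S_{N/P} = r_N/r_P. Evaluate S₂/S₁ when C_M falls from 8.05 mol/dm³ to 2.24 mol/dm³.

S_{N/P} = (k₁/k₂)·C_M^-2, so S₂/S₁ = (C_{M,2}/C_{M,1})^-2.
= (2.24/8.05)^(-2) = (0.2783)^(-2) = 12.9.

12.9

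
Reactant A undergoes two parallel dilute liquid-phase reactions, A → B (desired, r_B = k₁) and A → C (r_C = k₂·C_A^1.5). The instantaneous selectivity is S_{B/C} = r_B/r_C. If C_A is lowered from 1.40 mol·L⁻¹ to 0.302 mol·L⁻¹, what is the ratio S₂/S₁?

9.98

S_{B/C} = (k₁/k₂)·C_A^-1.5, so S₂/S₁ = (C_{A,2}/C_{A,1})^-1.5.
= (0.302/1.40)^(-1.5) = (0.2157)^(-1.5) = 9.98.
Selectivity toward B rises as C_A falls — low-concentration operation is favoured.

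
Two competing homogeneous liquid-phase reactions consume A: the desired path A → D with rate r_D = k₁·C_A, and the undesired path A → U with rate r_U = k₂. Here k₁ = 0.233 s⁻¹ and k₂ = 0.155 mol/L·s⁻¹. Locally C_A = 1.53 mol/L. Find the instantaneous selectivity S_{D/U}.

2.30

S_{D/U} = r_D/r_U = (k₁·C_A)/(k₂) = (k₁/k₂)·C_A.
= (0.233×1.530) / (0.155) = 0.3565/0.1550 = 2.30.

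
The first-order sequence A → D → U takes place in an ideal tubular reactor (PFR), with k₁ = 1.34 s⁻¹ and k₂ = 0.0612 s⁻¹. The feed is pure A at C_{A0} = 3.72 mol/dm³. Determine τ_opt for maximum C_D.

Setting dC_D/dτ = 0 gives τ_opt = ln(k₂/k₁)/(k₂−k₁).
= ln(0.0612/1.34)/(0.0612−1.34) = ln(0.04567)/-1.279 = -3.086/-1.279 = 2.41 s.

2.41 s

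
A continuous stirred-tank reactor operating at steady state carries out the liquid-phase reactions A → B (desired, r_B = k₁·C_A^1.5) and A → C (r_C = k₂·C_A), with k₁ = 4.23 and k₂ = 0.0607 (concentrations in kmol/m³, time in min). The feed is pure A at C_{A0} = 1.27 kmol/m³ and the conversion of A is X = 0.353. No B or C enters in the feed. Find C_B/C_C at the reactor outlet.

63.2

Exit C_A = C_{A0}(1−X) = 1.27×0.647 = 0.8217 kmol/m³.
In a CSTR the entire volume is at exit conditions, so r_B = 4.23×0.8217^1.5 = 3.151 and r_C = 0.0607×0.8217 = 0.04988.
Overall selectivity = C_B/C_C = r_Bτ/(r_Cτ) = r_B/r_C = 63.2.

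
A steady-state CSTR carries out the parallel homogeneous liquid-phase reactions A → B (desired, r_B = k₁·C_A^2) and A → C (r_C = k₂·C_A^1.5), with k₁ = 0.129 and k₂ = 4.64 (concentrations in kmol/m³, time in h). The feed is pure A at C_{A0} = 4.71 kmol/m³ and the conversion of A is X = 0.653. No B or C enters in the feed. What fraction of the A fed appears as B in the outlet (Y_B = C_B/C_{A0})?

0.0224

Exit C_A = C_{A0}(1−X) = 4.71×0.347 = 1.634 kmol/m³.
In a CSTR the entire volume is at exit conditions, so r_B = 0.129×1.634^2 = 0.3446 and r_C = 4.64×1.634^1.5 = 9.695.
Fraction of consumed A going to B: r_B/(r_B+r_C) = 0.03432.
C_B = 0.03432·C_{A0}·X = 0.03432×4.71×0.653 = 0.106 kmol/m³; Y_B = C_B/C_{A0} = 0.0224.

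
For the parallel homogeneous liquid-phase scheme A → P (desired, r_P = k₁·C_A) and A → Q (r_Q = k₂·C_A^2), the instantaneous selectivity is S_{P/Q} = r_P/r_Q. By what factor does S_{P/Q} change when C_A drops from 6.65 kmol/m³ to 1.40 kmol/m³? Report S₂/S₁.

S_{P/Q} = (k₁/k₂)·C_A⁻¹, so S₂/S₁ = (C_{A,2}/C_{A,1})⁻¹.
= 6.65/1.40 = 4.75.

4.75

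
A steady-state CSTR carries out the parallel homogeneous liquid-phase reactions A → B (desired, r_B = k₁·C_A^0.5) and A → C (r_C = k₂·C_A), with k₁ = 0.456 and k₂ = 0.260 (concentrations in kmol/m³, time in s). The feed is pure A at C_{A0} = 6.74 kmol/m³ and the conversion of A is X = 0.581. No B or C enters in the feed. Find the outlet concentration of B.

2.00 kmol/m³

Exit C_A = C_{A0}(1−X) = 6.74×0.419 = 2.824 kmol/m³.
In a CSTR the entire volume is at exit conditions, so r_B = 0.456×2.824^0.5 = 0.7663 and r_C = 0.260×2.824 = 0.7343.
Fraction of consumed A going to B: r_B/(r_B+r_C) = 0.5107.
C_B = 0.5107·C_{A0}·X = 0.5107×6.74×0.581 = 2.00 kmol/m³.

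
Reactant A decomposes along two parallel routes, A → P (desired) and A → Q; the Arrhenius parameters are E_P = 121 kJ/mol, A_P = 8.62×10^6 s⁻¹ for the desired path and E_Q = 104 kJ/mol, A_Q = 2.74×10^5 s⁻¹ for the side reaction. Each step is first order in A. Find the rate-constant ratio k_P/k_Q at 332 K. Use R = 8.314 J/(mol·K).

Since both paths have the same order in A, the concentration cancels and S_{P/Q} = k_P/k_Q = (A_P/A_Q)·exp[(E_Q−E_P)/(RT)].
(E_Q−E_P)/(RT) = (104−121)×10³/(8.314×332) = -17000/2760 = -6.159.
k_P/k_Q = (8.62×10^6/2.74×10^5)·exp(-6.159) = 31.46 × 0.002115 = 0.0665.

0.0665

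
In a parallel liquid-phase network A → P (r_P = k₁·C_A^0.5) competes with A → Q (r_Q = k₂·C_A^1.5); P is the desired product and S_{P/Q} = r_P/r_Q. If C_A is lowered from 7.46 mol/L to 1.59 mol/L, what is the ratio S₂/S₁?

S_{P/Q} = (k₁/k₂)·C_A⁻¹, so S₂/S₁ = (C_{A,2}/C_{A,1})⁻¹.
= 7.46/1.59 = 4.69.
Selectivity toward P rises as C_A falls — low-concentration operation is favoured.

4.69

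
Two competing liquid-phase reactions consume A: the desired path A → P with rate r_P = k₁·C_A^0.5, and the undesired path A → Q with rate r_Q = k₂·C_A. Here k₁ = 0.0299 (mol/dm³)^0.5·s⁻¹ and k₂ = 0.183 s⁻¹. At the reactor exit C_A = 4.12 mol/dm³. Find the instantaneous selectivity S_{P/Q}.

S_{P/Q} = r_P/r_Q = (k₁·C_A^0.5)/(k₂·C_A) = (k₁/k₂)·C_A^-0.5.
= (0.0299×4.120^0.5) / (0.183×4.120) = 0.06069/0.7540 = 0.0805.

0.0805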